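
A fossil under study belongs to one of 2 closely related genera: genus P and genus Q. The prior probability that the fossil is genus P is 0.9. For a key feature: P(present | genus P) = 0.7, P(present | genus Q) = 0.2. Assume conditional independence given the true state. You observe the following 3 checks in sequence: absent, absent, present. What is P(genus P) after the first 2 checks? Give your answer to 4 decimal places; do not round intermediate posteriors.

0.5586

Each posterior becomes the prior for the next update.
After 'absent': P(genus P) = 0.3·0.9000 / (0.3·0.9000 + 0.8·0.1000) ≈ 0.7714
After 'absent': P(genus P) = 0.3·0.7714 / (0.3·0.7714 + 0.8·0.2286) ≈ 0.5586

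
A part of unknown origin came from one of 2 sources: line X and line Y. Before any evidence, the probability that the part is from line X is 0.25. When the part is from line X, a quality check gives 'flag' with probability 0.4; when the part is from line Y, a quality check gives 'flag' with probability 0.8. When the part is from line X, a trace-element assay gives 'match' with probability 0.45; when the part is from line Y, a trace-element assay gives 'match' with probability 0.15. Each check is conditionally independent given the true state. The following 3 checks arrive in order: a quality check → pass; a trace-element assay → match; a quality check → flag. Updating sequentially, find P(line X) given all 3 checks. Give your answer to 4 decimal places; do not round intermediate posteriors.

After a quality check='pass': P(line X) = 0.6·0.2500 / (0.6·0.2500 + 0.2·0.7500) ≈ 0.5000
After a trace-element assay='match': P(line X) = 0.45·0.5000 / (0.45·0.5000 + 0.15·0.5000) ≈ 0.7500
After a quality check='flag': P(line X) = 0.4·0.7500 / (0.4·0.7500 + 0.8·0.2500) ≈ 0.6000

0.6000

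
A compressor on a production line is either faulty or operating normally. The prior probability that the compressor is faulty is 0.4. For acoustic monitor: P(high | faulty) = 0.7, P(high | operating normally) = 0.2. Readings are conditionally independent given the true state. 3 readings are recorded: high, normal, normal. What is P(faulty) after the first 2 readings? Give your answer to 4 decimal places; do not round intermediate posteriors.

After 'high': P(faulty) = 0.7·0.4000 / (0.7·0.4000 + 0.2·0.6000) ≈ 0.7000
After 'normal': P(faulty) = 0.3·0.7000 / (0.3·0.7000 + 0.8·0.3000) ≈ 0.4667

0.4667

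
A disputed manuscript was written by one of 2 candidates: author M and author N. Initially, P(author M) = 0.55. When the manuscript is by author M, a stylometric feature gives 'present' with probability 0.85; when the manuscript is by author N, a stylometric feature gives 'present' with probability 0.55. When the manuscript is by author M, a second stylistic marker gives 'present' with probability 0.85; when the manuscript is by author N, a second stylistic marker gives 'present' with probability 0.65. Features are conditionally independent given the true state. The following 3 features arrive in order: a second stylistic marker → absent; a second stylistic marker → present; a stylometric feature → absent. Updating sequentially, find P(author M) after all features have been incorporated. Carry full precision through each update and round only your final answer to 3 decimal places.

After a second stylistic marker='absent': P(author M) = 0.15·0.5500 / (0.15·0.5500 + 0.35·0.4500) ≈ 0.3438
After a second stylistic marker='present': P(author M) = 0.85·0.3438 / (0.85·0.3438 + 0.65·0.6562) ≈ 0.4065
After a stylometric feature='absent': P(author M) = 0.15·0.4065 / (0.15·0.4065 + 0.45·0.5935) ≈ 0.1859

0.186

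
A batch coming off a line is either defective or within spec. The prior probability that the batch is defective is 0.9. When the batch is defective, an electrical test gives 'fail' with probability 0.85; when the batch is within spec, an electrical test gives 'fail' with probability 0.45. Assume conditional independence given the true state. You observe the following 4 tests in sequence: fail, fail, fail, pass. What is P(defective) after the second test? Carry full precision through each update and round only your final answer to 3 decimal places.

0.970

After 'fail': P(defective) = 0.85·0.9000 / (0.85·0.9000 + 0.45·0.1000) ≈ 0.9444
After 'fail': P(defective) = 0.85·0.9444 / (0.85·0.9444 + 0.45·0.0556) ≈ 0.9698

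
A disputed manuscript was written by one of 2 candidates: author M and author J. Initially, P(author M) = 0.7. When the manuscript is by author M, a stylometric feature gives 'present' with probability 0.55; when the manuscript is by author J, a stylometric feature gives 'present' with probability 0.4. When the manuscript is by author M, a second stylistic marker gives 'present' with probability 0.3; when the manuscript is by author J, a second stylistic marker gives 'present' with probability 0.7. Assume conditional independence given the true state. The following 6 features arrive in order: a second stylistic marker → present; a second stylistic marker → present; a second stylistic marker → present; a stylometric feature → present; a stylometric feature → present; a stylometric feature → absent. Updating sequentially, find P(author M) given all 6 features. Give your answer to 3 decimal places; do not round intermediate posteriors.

0.207

After a second stylistic marker='present': P(author M) = 0.3·0.7000 / (0.3·0.7000 + 0.7·0.3000) ≈ 0.5000
After a second stylistic marker='present': P(author M) = 0.3·0.5000 / (0.3·0.5000 + 0.7·0.5000) ≈ 0.3000
After a second stylistic marker='present': P(author M) = 0.3·0.3000 / (0.3·0.3000 + 0.7·0.7000) ≈ 0.1552
After a stylometric feature='present': P(author M) = 0.55·0.1552 / (0.55·0.1552 + 0.4·0.8448) ≈ 0.2016
After a stylometric feature='present': P(author M) = 0.55·0.2016 / (0.55·0.2016 + 0.4·0.7984) ≈ 0.2578
After a stylometric feature='absent': P(author M) = 0.45·0.2578 / (0.45·0.2578 + 0.6·0.7422) ≈ 0.2066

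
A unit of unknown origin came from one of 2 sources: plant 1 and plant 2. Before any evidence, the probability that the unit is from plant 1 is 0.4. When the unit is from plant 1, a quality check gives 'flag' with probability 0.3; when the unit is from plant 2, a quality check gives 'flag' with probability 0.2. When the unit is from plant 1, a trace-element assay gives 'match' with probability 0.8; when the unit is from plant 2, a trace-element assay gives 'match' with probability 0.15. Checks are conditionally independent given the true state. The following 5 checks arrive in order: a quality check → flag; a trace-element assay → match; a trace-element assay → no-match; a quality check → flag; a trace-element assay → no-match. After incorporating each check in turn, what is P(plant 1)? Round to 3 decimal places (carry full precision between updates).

Apply Bayes' rule sequentially, carrying P(plant 1) forward.
After a quality check='flag': P(plant 1) = 0.3·0.4000 / (0.3·0.4000 + 0.2·0.6000) ≈ 0.5000
After a trace-element assay='match': P(plant 1) = 0.8·0.5000 / (0.8·0.5000 + 0.15·0.5000) ≈ 0.8421
After a trace-element assay='no-match': P(plant 1) = 0.2·0.8421 / (0.2·0.8421 + 0.85·0.1579) ≈ 0.5565
After a quality check='flag': P(plant 1) = 0.3·0.5565 / (0.3·0.5565 + 0.2·0.4435) ≈ 0.6531
After a trace-element assay='no-match': P(plant 1) = 0.2·0.6531 / (0.2·0.6531 + 0.85·0.3469) ≈ 0.3070

0.307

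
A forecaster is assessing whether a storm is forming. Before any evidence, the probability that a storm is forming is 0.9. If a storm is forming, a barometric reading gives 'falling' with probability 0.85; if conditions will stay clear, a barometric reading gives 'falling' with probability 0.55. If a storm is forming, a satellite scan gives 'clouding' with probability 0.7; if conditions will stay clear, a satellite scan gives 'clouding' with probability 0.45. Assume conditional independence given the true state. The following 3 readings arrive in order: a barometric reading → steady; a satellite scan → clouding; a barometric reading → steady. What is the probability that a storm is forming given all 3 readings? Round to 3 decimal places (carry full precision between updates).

0.609

Each posterior becomes the prior for the next update.
After a barometric reading='steady': P(storm) = 0.15·0.9000 / (0.15·0.9000 + 0.45·0.1000) ≈ 0.7500
After a satellite scan='clouding': P(storm) = 0.7·0.7500 / (0.7·0.7500 + 0.45·0.2500) ≈ 0.8235
After a barometric reading='steady': P(storm) = 0.15·0.8235 / (0.15·0.8235 + 0.45·0.1765) ≈ 0.6087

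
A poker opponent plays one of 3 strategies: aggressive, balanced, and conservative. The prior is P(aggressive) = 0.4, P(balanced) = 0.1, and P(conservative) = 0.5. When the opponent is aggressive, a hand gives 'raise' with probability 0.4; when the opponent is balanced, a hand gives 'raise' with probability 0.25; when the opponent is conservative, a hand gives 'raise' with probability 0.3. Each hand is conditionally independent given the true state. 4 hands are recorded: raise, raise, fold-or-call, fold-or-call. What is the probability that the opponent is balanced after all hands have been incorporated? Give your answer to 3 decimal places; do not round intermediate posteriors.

Apply Bayes' rule sequentially, carrying P(balanced) forward.
After 'raise': normaliser = 0.4·0.4000 + 0.25·0.1000 + 0.3·0.5000; P(aggressive) ≈ 0.4776, P(balanced) ≈ 0.0746, P(conservative) ≈ 0.4478
After 'raise': normaliser = 0.4·0.4776 + 0.25·0.0746 + 0.3·0.4478; P(aggressive) ≈ 0.5553, P(balanced) ≈ 0.0542, P(conservative) ≈ 0.3905
After 'fold-or-call': normaliser = 0.6·0.5553 + 0.75·0.0542 + 0.7·0.3905; P(aggressive) ≈ 0.5148, P(balanced) ≈ 0.0628, P(conservative) ≈ 0.4223
After 'fold-or-call': normaliser = 0.6·0.5148 + 0.75·0.0628 + 0.7·0.4223; P(aggressive) ≈ 0.4740, P(balanced) ≈ 0.0723, P(conservative) ≈ 0.4537

0.072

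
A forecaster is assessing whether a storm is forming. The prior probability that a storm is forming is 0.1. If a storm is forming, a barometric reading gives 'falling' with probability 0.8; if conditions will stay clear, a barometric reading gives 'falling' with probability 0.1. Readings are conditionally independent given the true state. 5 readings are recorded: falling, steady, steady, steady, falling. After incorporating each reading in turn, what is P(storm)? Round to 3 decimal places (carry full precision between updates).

0.072

After 'falling': P(storm) = 0.8·0.1000 / (0.8·0.1000 + 0.1·0.9000) ≈ 0.4706
After 'steady': P(storm) = 0.2·0.4706 / (0.2·0.4706 + 0.9·0.5294) ≈ 0.1649
After 'steady': P(storm) = 0.2·0.1649 / (0.2·0.1649 + 0.9·0.8351) ≈ 0.0420
After 'steady': P(storm) = 0.2·0.0420 / (0.2·0.0420 + 0.9·0.9580) ≈ 0.0097
After 'falling': P(storm) = 0.8·0.0097 / (0.8·0.0097 + 0.1·0.9903) ≈ 0.0724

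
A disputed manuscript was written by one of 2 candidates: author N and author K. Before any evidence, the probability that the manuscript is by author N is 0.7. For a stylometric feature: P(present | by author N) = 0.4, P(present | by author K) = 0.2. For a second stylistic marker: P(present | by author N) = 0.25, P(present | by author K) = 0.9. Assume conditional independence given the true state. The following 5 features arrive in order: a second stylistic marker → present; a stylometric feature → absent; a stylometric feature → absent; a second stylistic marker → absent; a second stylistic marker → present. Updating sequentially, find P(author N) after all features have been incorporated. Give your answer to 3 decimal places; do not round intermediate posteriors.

After a second stylistic marker='present': P(author N) = 0.25·0.7000 / (0.25·0.7000 + 0.9·0.3000) ≈ 0.3933
After a stylometric feature='absent': P(author N) = 0.6·0.3933 / (0.6·0.3933 + 0.8·0.6067) ≈ 0.3271
After a stylometric feature='absent': P(author N) = 0.6·0.3271 / (0.6·0.3271 + 0.8·0.6729) ≈ 0.2672
After a second stylistic marker='absent': P(author N) = 0.75·0.2672 / (0.75·0.2672 + 0.1·0.7328) ≈ 0.7322
After a second stylistic marker='present': P(author N) = 0.25·0.7322 / (0.25·0.7322 + 0.9·0.2678) ≈ 0.4317

0.432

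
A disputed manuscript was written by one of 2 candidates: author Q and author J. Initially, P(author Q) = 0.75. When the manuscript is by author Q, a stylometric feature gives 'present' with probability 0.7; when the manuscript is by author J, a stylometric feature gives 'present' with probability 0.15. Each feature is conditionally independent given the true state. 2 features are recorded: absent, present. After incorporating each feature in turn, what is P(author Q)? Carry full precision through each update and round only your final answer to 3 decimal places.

Apply Bayes' rule sequentially, carrying P(author Q) forward.
After 'absent': P(author Q) = 0.3·0.7500 / (0.3·0.7500 + 0.85·0.2500) ≈ 0.5143
After 'present': P(author Q) = 0.7·0.5143 / (0.7·0.5143 + 0.15·0.4857) ≈ 0.8317

0.832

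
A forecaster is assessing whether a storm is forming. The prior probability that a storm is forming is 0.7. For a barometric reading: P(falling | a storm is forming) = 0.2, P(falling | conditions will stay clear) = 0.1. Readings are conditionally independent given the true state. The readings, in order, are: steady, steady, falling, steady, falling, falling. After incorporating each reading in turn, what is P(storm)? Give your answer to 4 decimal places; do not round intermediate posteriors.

Apply Bayes' rule sequentially, carrying P(storm) forward.
After 'steady': P(storm) = 0.8·0.7000 / (0.8·0.7000 + 0.9·0.3000) ≈ 0.6747
After 'steady': P(storm) = 0.8·0.6747 / (0.8·0.6747 + 0.9·0.3253) ≈ 0.6483
After 'falling': P(storm) = 0.2·0.6483 / (0.2·0.6483 + 0.1·0.3517) ≈ 0.7867
After 'steady': P(storm) = 0.8·0.7867 / (0.8·0.7867 + 0.9·0.2133) ≈ 0.7662
After 'falling': P(storm) = 0.2·0.7662 / (0.2·0.7662 + 0.1·0.2338) ≈ 0.8676
After 'falling': P(storm) = 0.2·0.8676 / (0.2·0.8676 + 0.1·0.1324) ≈ 0.9291

0.9291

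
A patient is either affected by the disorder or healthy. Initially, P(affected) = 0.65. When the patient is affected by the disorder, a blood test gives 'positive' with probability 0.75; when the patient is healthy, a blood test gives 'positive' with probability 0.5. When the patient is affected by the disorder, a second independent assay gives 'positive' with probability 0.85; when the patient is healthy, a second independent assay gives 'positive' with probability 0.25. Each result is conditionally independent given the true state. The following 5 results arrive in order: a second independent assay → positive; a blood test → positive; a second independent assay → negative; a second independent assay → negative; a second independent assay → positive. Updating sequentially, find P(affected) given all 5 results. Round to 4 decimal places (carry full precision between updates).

After a second independent assay='positive': P(affected) = 0.85·0.6500 / (0.85·0.6500 + 0.25·0.3500) ≈ 0.8633
After a blood test='positive': P(affected) = 0.75·0.8633 / (0.75·0.8633 + 0.5·0.1367) ≈ 0.9045
After a second independent assay='negative': P(affected) = 0.15·0.9045 / (0.15·0.9045 + 0.75·0.0955) ≈ 0.6545
After a second independent assay='negative': P(affected) = 0.15·0.6545 / (0.15·0.6545 + 0.75·0.3455) ≈ 0.2748
After a second independent assay='positive': P(affected) = 0.85·0.2748 / (0.85·0.2748 + 0.25·0.7252) ≈ 0.5630

0.5630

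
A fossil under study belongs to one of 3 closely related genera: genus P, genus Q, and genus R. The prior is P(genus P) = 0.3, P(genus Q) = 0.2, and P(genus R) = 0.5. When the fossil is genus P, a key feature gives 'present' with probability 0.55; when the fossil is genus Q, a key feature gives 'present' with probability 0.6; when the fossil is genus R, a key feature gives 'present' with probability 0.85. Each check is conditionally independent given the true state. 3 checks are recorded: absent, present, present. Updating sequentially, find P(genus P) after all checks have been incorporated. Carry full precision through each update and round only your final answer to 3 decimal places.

Each posterior becomes the prior for the next update.
After 'absent': normaliser = 0.45·0.3000 + 0.4·0.2000 + 0.15·0.5000; P(genus P) ≈ 0.4655, P(genus Q) ≈ 0.2759, P(genus R) ≈ 0.2586
After 'present': normaliser = 0.55·0.4655 + 0.6·0.2759 + 0.85·0.2586; P(genus P) ≈ 0.3992, P(genus Q) ≈ 0.2581, P(genus R) ≈ 0.3427
After 'present': normaliser = 0.55·0.3992 + 0.6·0.2581 + 0.85·0.3427; P(genus P) ≈ 0.3298, P(genus Q) ≈ 0.2326, P(genus R) ≈ 0.4376

0.330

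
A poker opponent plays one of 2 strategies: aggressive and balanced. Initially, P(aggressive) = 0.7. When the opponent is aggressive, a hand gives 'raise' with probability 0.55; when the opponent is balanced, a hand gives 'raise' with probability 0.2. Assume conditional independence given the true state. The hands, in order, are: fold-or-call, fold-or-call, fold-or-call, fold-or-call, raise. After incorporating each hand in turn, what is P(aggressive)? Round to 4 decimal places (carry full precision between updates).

0.3911

After 'fold-or-call': P(aggressive) = 0.45·0.7000 / (0.45·0.7000 + 0.8·0.3000) ≈ 0.5676
After 'fold-or-call': P(aggressive) = 0.45·0.5676 / (0.45·0.5676 + 0.8·0.4324) ≈ 0.4247
After 'fold-or-call': P(aggressive) = 0.45·0.4247 / (0.45·0.4247 + 0.8·0.5753) ≈ 0.2934
After 'fold-or-call': P(aggressive) = 0.45·0.2934 / (0.45·0.2934 + 0.8·0.7066) ≈ 0.1894
After 'raise': P(aggressive) = 0.55·0.1894 / (0.55·0.1894 + 0.2·0.8106) ≈ 0.3911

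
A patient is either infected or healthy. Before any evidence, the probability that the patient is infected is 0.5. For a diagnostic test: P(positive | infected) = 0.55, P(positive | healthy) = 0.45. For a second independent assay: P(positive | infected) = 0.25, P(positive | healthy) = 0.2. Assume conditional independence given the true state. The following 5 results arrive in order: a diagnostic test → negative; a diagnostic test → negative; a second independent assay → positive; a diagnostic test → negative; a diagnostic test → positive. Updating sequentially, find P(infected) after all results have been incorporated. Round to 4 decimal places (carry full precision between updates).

After a diagnostic test='negative': P(infected) = 0.45·0.5000 / (0.45·0.5000 + 0.55·0.5000) ≈ 0.4500
After a diagnostic test='negative': P(infected) = 0.45·0.4500 / (0.45·0.4500 + 0.55·0.5500) ≈ 0.4010
After a second independent assay='positive': P(infected) = 0.25·0.4010 / (0.25·0.4010 + 0.2·0.5990) ≈ 0.4556
After a diagnostic test='negative': P(infected) = 0.45·0.4556 / (0.45·0.4556 + 0.55·0.5444) ≈ 0.4064
After a diagnostic test='positive': P(infected) = 0.55·0.4064 / (0.55·0.4064 + 0.45·0.5936) ≈ 0.4556

0.4556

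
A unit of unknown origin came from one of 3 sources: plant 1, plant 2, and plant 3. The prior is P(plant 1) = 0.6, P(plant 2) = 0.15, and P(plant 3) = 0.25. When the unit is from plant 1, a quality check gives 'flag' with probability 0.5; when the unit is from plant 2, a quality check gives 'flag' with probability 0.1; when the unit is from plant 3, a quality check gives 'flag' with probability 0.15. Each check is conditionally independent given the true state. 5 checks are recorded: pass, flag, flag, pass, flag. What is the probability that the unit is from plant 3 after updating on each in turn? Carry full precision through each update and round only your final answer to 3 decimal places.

0.031

After 'pass': normaliser = 0.5·0.6000 + 0.9·0.1500 + 0.85·0.2500; P(plant 1) ≈ 0.4633, P(plant 2) ≈ 0.2085, P(plant 3) ≈ 0.3282
After 'flag': normaliser = 0.5·0.4633 + 0.1·0.2085 + 0.15·0.3282; P(plant 1) ≈ 0.7678, P(plant 2) ≈ 0.0691, P(plant 3) ≈ 0.1631
After 'flag': normaliser = 0.5·0.7678 + 0.1·0.0691 + 0.15·0.1631; P(plant 1) ≈ 0.9244, P(plant 2) ≈ 0.0166, P(plant 3) ≈ 0.0589
After 'pass': normaliser = 0.5·0.9244 + 0.9·0.0166 + 0.85·0.0589; P(plant 1) ≈ 0.8766, P(plant 2) ≈ 0.0284, P(plant 3) ≈ 0.0950
After 'flag': normaliser = 0.5·0.8766 + 0.1·0.0284 + 0.15·0.0950; P(plant 1) ≈ 0.9625, P(plant 2) ≈ 0.0062, P(plant 3) ≈ 0.0313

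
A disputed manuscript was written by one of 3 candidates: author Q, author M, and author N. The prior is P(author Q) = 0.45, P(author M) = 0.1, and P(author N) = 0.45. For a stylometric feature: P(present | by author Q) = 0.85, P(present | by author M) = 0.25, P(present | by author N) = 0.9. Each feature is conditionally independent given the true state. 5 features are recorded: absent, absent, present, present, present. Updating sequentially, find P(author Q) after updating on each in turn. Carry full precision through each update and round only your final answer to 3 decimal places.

After 'absent': normaliser = 0.15·0.4500 + 0.75·0.1000 + 0.1·0.4500; P(author Q) ≈ 0.3600, P(author M) ≈ 0.4000, P(author N) ≈ 0.2400
After 'absent': normaliser = 0.15·0.3600 + 0.75·0.4000 + 0.1·0.2400; P(author Q) ≈ 0.1429, P(author M) ≈ 0.7937, P(author N) ≈ 0.0635
After 'present': normaliser = 0.85·0.1429 + 0.25·0.7937 + 0.9·0.0635; P(author Q) ≈ 0.3221, P(author M) ≈ 0.5263, P(author N) ≈ 0.1516
After 'present': normaliser = 0.85·0.3221 + 0.25·0.5263 + 0.9·0.1516; P(author Q) ≈ 0.5053, P(author M) ≈ 0.2429, P(author N) ≈ 0.2518
After 'present': normaliser = 0.85·0.5053 + 0.25·0.2429 + 0.9·0.2518; P(author Q) ≈ 0.5992, P(author M) ≈ 0.0847, P(author N) ≈ 0.3161

0.599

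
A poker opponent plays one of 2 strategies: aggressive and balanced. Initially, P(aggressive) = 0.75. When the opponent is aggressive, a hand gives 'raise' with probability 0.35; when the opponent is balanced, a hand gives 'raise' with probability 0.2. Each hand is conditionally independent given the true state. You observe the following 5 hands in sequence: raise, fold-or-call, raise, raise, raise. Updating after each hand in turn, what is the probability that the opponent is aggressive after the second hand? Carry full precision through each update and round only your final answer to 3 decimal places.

0.810

Each posterior becomes the prior for the next update.
After 'raise': P(aggressive) = 0.35·0.7500 / (0.35·0.7500 + 0.2·0.2500) ≈ 0.8400
After 'fold-or-call': P(aggressive) = 0.65·0.8400 / (0.65·0.8400 + 0.8·0.1600) ≈ 0.8101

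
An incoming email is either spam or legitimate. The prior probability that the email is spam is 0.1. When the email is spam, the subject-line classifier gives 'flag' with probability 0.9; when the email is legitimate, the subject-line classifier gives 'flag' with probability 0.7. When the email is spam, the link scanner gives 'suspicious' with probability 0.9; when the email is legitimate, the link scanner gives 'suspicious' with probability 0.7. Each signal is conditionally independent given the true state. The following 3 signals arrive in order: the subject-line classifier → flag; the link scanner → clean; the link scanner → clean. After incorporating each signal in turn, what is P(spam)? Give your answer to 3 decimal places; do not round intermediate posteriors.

0.016

After the subject-line classifier='flag': P(spam) = 0.9·0.1000 / (0.9·0.1000 + 0.7·0.9000) ≈ 0.1250
After the link scanner='clean': P(spam) = 0.1·0.1250 / (0.1·0.1250 + 0.3·0.8750) ≈ 0.0455
After the link scanner='clean': P(spam) = 0.1·0.0455 / (0.1·0.0455 + 0.3·0.9545) ≈ 0.0156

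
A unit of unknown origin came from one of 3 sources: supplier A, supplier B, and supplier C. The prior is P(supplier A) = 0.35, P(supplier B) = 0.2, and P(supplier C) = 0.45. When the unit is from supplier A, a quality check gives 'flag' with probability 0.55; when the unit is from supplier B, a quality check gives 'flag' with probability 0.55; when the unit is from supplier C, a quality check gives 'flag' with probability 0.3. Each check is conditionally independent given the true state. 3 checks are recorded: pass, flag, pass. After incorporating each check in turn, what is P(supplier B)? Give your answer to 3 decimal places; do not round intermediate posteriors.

0.175

Apply Bayes' rule sequentially, carrying P(supplier B) forward.
After 'pass': normaliser = 0.45·0.3500 + 0.45·0.2000 + 0.7·0.4500; P(supplier A) ≈ 0.2800, P(supplier B) ≈ 0.1600, P(supplier C) ≈ 0.5600
After 'flag': normaliser = 0.55·0.2800 + 0.55·0.1600 + 0.3·0.5600; P(supplier A) ≈ 0.3756, P(supplier B) ≈ 0.2146, P(supplier C) ≈ 0.4098
After 'pass': normaliser = 0.45·0.3756 + 0.45·0.2146 + 0.7·0.4098; P(supplier A) ≈ 0.3060, P(supplier B) ≈ 0.1748, P(supplier C) ≈ 0.5192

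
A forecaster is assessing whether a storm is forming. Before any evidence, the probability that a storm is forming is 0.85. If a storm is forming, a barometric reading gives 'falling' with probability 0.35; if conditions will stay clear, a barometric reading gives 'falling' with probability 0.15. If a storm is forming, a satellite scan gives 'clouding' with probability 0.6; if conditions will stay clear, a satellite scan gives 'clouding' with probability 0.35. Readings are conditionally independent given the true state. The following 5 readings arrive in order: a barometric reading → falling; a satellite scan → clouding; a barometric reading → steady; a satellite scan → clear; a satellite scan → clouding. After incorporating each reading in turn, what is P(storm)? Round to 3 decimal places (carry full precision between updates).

0.948

Each posterior becomes the prior for the next update.
After a barometric reading='falling': P(storm) = 0.35·0.8500 / (0.35·0.8500 + 0.15·0.1500) ≈ 0.9297
After a satellite scan='clouding': P(storm) = 0.6·0.9297 / (0.6·0.9297 + 0.35·0.0703) ≈ 0.9577
After a barometric reading='steady': P(storm) = 0.65·0.9577 / (0.65·0.9577 + 0.85·0.0423) ≈ 0.9455
After a satellite scan='clear': P(storm) = 0.4·0.9455 / (0.4·0.9455 + 0.65·0.0545) ≈ 0.9143
After a satellite scan='clouding': P(storm) = 0.6·0.9143 / (0.6·0.9143 + 0.35·0.0857) ≈ 0.9481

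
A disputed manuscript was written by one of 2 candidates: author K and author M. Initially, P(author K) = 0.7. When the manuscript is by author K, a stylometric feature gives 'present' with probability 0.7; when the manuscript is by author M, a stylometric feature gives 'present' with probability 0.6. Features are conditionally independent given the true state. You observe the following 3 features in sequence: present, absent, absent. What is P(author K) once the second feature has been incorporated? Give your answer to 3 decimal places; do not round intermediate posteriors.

Apply Bayes' rule sequentially, carrying P(author K) forward.
After 'present': P(author K) = 0.7·0.7000 / (0.7·0.7000 + 0.6·0.3000) ≈ 0.7313
After 'absent': P(author K) = 0.3·0.7313 / (0.3·0.7313 + 0.4·0.2687) ≈ 0.6712

0.671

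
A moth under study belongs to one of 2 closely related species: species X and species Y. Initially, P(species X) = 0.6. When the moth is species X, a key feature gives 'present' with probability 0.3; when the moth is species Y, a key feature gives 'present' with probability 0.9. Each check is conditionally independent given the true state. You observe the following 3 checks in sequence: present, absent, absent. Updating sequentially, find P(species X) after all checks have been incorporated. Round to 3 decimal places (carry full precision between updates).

0.961

After 'present': P(species X) = 0.3·0.6000 / (0.3·0.6000 + 0.9·0.4000) ≈ 0.3333
After 'absent': P(species X) = 0.7·0.3333 / (0.7·0.3333 + 0.1·0.6667) ≈ 0.7778
After 'absent': P(species X) = 0.7·0.7778 / (0.7·0.7778 + 0.1·0.2222) ≈ 0.9608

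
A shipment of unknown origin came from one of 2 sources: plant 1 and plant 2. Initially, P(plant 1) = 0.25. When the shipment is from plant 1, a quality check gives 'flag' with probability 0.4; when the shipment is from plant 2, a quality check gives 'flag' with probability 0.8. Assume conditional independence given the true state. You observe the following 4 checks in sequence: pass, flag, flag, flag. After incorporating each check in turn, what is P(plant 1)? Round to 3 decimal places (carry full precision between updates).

After 'pass': P(plant 1) = 0.6·0.2500 / (0.6·0.2500 + 0.2·0.7500) ≈ 0.5000
After 'flag': P(plant 1) = 0.4·0.5000 / (0.4·0.5000 + 0.8·0.5000) ≈ 0.3333
After 'flag': P(plant 1) = 0.4·0.3333 / (0.4·0.3333 + 0.8·0.6667) ≈ 0.2000
After 'flag': P(plant 1) = 0.4·0.2000 / (0.4·0.2000 + 0.8·0.8000) ≈ 0.1111

0.111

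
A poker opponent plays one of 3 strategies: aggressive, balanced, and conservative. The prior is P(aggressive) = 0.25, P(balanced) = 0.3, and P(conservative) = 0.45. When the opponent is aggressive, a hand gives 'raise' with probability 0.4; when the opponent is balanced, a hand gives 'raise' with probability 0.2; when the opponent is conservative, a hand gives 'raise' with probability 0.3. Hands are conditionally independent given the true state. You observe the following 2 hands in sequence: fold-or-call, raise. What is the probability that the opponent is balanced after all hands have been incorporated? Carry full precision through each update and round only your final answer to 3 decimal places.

0.237

Each posterior becomes the prior for the next update.
After 'fold-or-call': normaliser = 0.6·0.2500 + 0.8·0.3000 + 0.7·0.4500; P(aggressive) ≈ 0.2128, P(balanced) ≈ 0.3404, P(conservative) ≈ 0.4468
After 'raise': normaliser = 0.4·0.2128 + 0.2·0.3404 + 0.3·0.4468; P(aggressive) ≈ 0.2963, P(balanced) ≈ 0.2370, P(conservative) ≈ 0.4667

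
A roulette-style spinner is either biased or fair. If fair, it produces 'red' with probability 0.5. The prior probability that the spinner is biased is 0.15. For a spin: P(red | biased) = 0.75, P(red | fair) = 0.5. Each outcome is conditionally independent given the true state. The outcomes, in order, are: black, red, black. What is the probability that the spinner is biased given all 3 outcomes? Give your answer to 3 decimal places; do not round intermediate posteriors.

0.062

After 'black': P(biased) = 0.25·0.1500 / (0.25·0.1500 + 0.5·0.8500) ≈ 0.0811
After 'red': P(biased) = 0.75·0.0811 / (0.75·0.0811 + 0.5·0.9189) ≈ 0.1169
After 'black': P(biased) = 0.25·0.1169 / (0.25·0.1169 + 0.5·0.8831) ≈ 0.0621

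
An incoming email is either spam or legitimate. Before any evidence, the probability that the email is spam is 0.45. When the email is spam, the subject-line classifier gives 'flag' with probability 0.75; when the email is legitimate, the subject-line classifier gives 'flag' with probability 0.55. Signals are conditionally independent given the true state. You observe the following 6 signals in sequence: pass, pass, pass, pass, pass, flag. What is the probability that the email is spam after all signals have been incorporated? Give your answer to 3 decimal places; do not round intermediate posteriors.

Each posterior becomes the prior for the next update.
After 'pass': P(spam) = 0.25·0.4500 / (0.25·0.4500 + 0.45·0.5500) ≈ 0.3125
After 'pass': P(spam) = 0.25·0.3125 / (0.25·0.3125 + 0.45·0.6875) ≈ 0.2016
After 'pass': P(spam) = 0.25·0.2016 / (0.25·0.2016 + 0.45·0.7984) ≈ 0.1230
After 'pass': P(spam) = 0.25·0.1230 / (0.25·0.1230 + 0.45·0.8770) ≈ 0.0723
After 'pass': P(spam) = 0.25·0.0723 / (0.25·0.0723 + 0.45·0.9277) ≈ 0.0415
After 'flag': P(spam) = 0.75·0.0415 / (0.75·0.0415 + 0.55·0.9585) ≈ 0.0558

0.056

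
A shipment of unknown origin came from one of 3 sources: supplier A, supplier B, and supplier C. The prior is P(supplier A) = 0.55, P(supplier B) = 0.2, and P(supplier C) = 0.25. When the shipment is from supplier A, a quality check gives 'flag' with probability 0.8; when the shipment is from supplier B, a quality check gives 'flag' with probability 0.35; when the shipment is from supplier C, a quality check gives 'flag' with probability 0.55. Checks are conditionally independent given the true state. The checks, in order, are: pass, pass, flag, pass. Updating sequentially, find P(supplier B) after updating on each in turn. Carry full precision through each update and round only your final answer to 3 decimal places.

After 'pass': normaliser = 0.2·0.5500 + 0.65·0.2000 + 0.45·0.2500; P(supplier A) ≈ 0.3121, P(supplier B) ≈ 0.3688, P(supplier C) ≈ 0.3191
After 'pass': normaliser = 0.2·0.3121 + 0.65·0.3688 + 0.45·0.3191; P(supplier A) ≈ 0.1400, P(supplier B) ≈ 0.5378, P(supplier C) ≈ 0.3222
After 'flag': normaliser = 0.8·0.1400 + 0.35·0.5378 + 0.55·0.3222; P(supplier A) ≈ 0.2346, P(supplier B) ≈ 0.3942, P(supplier C) ≈ 0.3712
After 'pass': normaliser = 0.2·0.2346 + 0.65·0.3942 + 0.45·0.3712; P(supplier A) ≈ 0.0998, P(supplier B) ≈ 0.5450, P(supplier C) ≈ 0.3552

0.545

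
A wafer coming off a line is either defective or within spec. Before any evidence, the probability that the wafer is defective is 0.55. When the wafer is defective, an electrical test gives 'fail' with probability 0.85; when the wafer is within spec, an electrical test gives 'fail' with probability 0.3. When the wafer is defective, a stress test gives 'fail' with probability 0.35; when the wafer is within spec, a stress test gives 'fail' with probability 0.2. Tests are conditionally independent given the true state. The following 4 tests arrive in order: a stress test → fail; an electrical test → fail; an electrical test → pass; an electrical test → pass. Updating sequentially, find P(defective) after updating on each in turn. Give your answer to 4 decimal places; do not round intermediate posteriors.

0.2177

After a stress test='fail': P(defective) = 0.35·0.5500 / (0.35·0.5500 + 0.2·0.4500) ≈ 0.6814
After an electrical test='fail': P(defective) = 0.85·0.6814 / (0.85·0.6814 + 0.3·0.3186) ≈ 0.8584
After an electrical test='pass': P(defective) = 0.15·0.8584 / (0.15·0.8584 + 0.7·0.1416) ≈ 0.5650
After an electrical test='pass': P(defective) = 0.15·0.5650 / (0.15·0.5650 + 0.7·0.4350) ≈ 0.2177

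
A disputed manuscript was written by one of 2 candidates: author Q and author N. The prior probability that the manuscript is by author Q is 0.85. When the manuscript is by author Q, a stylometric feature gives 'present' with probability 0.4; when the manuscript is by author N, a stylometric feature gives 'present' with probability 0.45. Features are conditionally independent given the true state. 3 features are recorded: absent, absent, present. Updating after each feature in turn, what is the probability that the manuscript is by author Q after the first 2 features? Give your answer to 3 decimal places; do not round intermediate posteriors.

After 'absent': P(author Q) = 0.6·0.8500 / (0.6·0.8500 + 0.55·0.1500) ≈ 0.8608
After 'absent': P(author Q) = 0.6·0.8608 / (0.6·0.8608 + 0.55·0.1392) ≈ 0.8709

0.871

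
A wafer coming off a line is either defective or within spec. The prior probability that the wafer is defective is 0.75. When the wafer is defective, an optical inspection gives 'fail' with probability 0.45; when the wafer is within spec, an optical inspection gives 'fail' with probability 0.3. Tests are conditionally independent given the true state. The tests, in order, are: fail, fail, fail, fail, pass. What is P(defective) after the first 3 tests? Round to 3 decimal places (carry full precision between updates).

After 'fail': P(defective) = 0.45·0.7500 / (0.45·0.7500 + 0.3·0.2500) ≈ 0.8182
After 'fail': P(defective) = 0.45·0.8182 / (0.45·0.8182 + 0.3·0.1818) ≈ 0.8710
After 'fail': P(defective) = 0.45·0.8710 / (0.45·0.8710 + 0.3·0.1290) ≈ 0.9101

0.910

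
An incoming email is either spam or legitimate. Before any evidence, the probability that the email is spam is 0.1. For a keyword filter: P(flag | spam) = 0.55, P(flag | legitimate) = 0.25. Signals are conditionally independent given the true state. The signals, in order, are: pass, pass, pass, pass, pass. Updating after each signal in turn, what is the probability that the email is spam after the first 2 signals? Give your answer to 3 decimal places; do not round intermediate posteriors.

After 'pass': P(spam) = 0.45·0.1000 / (0.45·0.1000 + 0.75·0.9000) ≈ 0.0625
After 'pass': P(spam) = 0.45·0.0625 / (0.45·0.0625 + 0.75·0.9375) ≈ 0.0385

0.038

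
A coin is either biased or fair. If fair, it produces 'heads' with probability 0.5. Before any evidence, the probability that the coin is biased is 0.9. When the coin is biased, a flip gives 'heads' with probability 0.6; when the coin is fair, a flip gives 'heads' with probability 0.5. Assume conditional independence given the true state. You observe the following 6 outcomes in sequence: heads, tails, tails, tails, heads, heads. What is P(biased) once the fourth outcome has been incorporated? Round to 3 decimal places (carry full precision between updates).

0.847

After 'heads': P(biased) = 0.6·0.9000 / (0.6·0.9000 + 0.5·0.1000) ≈ 0.9153
After 'tails': P(biased) = 0.4·0.9153 / (0.4·0.9153 + 0.5·0.0847) ≈ 0.8963
After 'tails': P(biased) = 0.4·0.8963 / (0.4·0.8963 + 0.5·0.1037) ≈ 0.8736
After 'tails': P(biased) = 0.4·0.8736 / (0.4·0.8736 + 0.5·0.1264) ≈ 0.8469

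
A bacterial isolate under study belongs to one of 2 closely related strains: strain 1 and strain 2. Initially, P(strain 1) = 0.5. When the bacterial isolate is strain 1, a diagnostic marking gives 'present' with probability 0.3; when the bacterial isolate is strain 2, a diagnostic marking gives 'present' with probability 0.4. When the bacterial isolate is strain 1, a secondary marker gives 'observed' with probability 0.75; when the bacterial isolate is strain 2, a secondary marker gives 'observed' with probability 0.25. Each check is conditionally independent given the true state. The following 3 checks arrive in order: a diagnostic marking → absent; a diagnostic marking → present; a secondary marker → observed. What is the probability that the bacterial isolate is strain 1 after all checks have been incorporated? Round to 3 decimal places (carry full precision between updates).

0.724

After a diagnostic marking='absent': P(strain 1) = 0.7·0.5000 / (0.7·0.5000 + 0.6·0.5000) ≈ 0.5385
After a diagnostic marking='present': P(strain 1) = 0.3·0.5385 / (0.3·0.5385 + 0.4·0.4615) ≈ 0.4667
After a secondary marker='observed': P(strain 1) = 0.75·0.4667 / (0.75·0.4667 + 0.25·0.5333) ≈ 0.7241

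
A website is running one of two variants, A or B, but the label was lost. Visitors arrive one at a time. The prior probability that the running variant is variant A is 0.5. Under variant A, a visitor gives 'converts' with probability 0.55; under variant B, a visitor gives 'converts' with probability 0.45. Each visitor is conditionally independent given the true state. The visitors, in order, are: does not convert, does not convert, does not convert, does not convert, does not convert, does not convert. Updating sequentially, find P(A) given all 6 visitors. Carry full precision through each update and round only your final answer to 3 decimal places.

After 'does not convert': P(A) = 0.45·0.5000 / (0.45·0.5000 + 0.55·0.5000) ≈ 0.4500
After 'does not convert': P(A) = 0.45·0.4500 / (0.45·0.4500 + 0.55·0.5500) ≈ 0.4010
After 'does not convert': P(A) = 0.45·0.4010 / (0.45·0.4010 + 0.55·0.5990) ≈ 0.3539
After 'does not convert': P(A) = 0.45·0.3539 / (0.45·0.3539 + 0.55·0.6461) ≈ 0.3095
After 'does not convert': P(A) = 0.45·0.3095 / (0.45·0.3095 + 0.55·0.6905) ≈ 0.2683
After 'does not convert': P(A) = 0.45·0.2683 / (0.45·0.2683 + 0.55·0.7317) ≈ 0.2308

0.231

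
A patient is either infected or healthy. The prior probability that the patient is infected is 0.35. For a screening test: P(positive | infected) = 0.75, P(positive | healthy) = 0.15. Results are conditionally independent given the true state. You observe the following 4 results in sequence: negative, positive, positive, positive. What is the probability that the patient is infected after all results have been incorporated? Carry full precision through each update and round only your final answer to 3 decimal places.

After 'negative': P(infected) = 0.25·0.3500 / (0.25·0.3500 + 0.85·0.6500) ≈ 0.1367
After 'positive': P(infected) = 0.75·0.1367 / (0.75·0.1367 + 0.15·0.8633) ≈ 0.4419
After 'positive': P(infected) = 0.75·0.4419 / (0.75·0.4419 + 0.15·0.5581) ≈ 0.7984
After 'positive': P(infected) = 0.75·0.7984 / (0.75·0.7984 + 0.15·0.2016) ≈ 0.9519

0.952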